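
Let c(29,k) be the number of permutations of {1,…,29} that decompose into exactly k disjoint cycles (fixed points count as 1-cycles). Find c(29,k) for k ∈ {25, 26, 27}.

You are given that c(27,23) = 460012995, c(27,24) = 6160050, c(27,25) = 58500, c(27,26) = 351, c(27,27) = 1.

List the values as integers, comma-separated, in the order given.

r28: T_28,24=27×6160050+460012995=626334345; T_28,25=27×58500+6160050=7739550; T_28,26=27×351+58500=67977; T_28,27=27×1+351=378
r29: T_29,25=28×7739550+626334345=843041745; T_29,26=28×67977+7739550=9642906; T_29,27=28×378+67977=78561
Read c(29,25) = 843041745, c(29,26) = 9642906, c(29,27) = 78561.

843041745, 9642906, 78561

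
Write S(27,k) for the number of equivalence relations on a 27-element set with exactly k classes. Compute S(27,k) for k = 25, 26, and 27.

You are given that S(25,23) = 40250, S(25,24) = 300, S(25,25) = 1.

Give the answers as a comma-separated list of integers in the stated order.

row 26: T[26][24]=24·300+40250=47450  T[26][25]=25·1+300=325  T[26][26]=26·0+1=1
row 27: T[27][25]=25·325+47450=55575  T[27][26]=26·1+325=351  T[27][27]=27·0+1=1
Read S(27,25) = 55575, S(27,26) = 351, S(27,27) = 1.

55575, 351, 1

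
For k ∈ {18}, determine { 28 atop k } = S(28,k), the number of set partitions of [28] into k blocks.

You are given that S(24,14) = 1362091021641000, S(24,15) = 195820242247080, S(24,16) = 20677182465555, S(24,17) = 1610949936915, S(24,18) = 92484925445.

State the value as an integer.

94432767017711850

i=25: T(25,15)=1362091021641000+15·195820242247080=4299394655347200 | T(25,16)=195820242247080+16·20677182465555=526655161695960 | T(25,17)=20677182465555+17·1610949936915=48063331393110 | T(25,18)=1610949936915+18·92484925445=3275678594925
i=26: T(26,16)=4299394655347200+16·526655161695960=12725877242482560 | T(26,17)=526655161695960+17·48063331393110=1343731795378830 | T(26,18)=48063331393110+18·3275678594925=107025546101760
i=27: T(27,17)=12725877242482560+17·1343731795378830=35569317763922670 | T(27,18)=1343731795378830+18·107025546101760=3270191625210510
i=28: T(28,18)=35569317763922670+18·3270191625210510=94432767017711850
Read S(28,18) = 94432767017711850.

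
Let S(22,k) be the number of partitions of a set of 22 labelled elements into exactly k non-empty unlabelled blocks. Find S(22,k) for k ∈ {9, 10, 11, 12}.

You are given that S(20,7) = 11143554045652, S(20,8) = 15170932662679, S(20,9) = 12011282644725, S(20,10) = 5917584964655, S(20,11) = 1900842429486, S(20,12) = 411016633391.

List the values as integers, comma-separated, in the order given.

row 21: T[21][8]=8·15170932662679+11143554045652=132511015347084  T[21][9]=9·12011282644725+15170932662679=123272476465204  T[21][10]=10·5917584964655+12011282644725=71187132291275  T[21][11]=11·1900842429486+5917584964655=26826851689001  T[21][12]=12·411016633391+1900842429486=6833042030178
row 22: T[22][9]=9·123272476465204+132511015347084=1241963303533920  T[22][10]=10·71187132291275+123272476465204=835143799377954  T[22][11]=11·26826851689001+71187132291275=366282500870286  T[22][12]=12·6833042030178+26826851689001=108823356051137
Read S(22,9) = 1241963303533920, S(22,10) = 835143799377954, S(22,11) = 366282500870286, S(22,12) = 108823356051137.

1241963303533920, 835143799377954, 366282500870286, 108823356051137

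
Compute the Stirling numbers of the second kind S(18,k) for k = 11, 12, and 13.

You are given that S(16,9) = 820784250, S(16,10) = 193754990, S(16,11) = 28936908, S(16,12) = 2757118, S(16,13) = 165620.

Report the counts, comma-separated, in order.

8391004908, 1256328866, 125854638

r17: T_17,10=10×193754990+820784250=2758334150; T_17,11=11×28936908+193754990=512060978; T_17,12=12×2757118+28936908=62022324; T_17,13=13×165620+2757118=4910178
r18: T_18,11=11×512060978+2758334150=8391004908; T_18,12=12×62022324+512060978=1256328866; T_18,13=13×4910178+62022324=125854638
Read S(18,11) = 8391004908, S(18,12) = 1256328866, S(18,13) = 125854638.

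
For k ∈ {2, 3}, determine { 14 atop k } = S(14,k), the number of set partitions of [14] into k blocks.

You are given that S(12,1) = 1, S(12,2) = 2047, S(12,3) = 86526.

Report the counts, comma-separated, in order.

[13] T[13,1]:1*1+0=1 · T[13,2]:2*2047+1=4095 · T[13,3]:3*86526+2047=261625
[14] T[14,2]:2*4095+1=8191 · T[14,3]:3*261625+4095=788970
Read S(14,2) = 8191, S(14,3) = 788970.

8191, 788970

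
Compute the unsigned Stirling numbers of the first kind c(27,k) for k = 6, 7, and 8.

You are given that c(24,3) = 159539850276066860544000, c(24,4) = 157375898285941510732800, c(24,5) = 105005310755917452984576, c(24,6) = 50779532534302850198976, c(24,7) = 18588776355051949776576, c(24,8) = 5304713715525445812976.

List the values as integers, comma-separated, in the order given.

1000903392113435450162625024, 393178529313073708272042624, 121502371102392939781636800

i=25: T(25,4)=159539850276066860544000+24·157375898285941510732800=3936561409138663118131200 | T(25,5)=157375898285941510732800+24·105005310755917452984576=2677503356427960382362624 | T(25,6)=105005310755917452984576+24·50779532534302850198976=1323714091579185857760000 | T(25,7)=50779532534302850198976+24·18588776355051949776576=496910165055549644836800 | T(25,8)=18588776355051949776576+24·5304713715525445812976=145901905527662649288000
i=26: T(26,5)=3936561409138663118131200+25·2677503356427960382362624=70874145319837672677196800 | T(26,6)=2677503356427960382362624+25·1323714091579185857760000=35770355645907606826362624 | T(26,7)=1323714091579185857760000+25·496910165055549644836800=13746468217967926978680000 | T(26,8)=496910165055549644836800+25·145901905527662649288000=4144457803247115877036800
i=27: T(27,6)=70874145319837672677196800+26·35770355645907606826362624=1000903392113435450162625024 | T(27,7)=35770355645907606826362624+26·13746468217967926978680000=393178529313073708272042624 | T(27,8)=13746468217967926978680000+26·4144457803247115877036800=121502371102392939781636800
Read c(27,6) = 1000903392113435450162625024, c(27,7) = 393178529313073708272042624, c(27,8) = 121502371102392939781636800.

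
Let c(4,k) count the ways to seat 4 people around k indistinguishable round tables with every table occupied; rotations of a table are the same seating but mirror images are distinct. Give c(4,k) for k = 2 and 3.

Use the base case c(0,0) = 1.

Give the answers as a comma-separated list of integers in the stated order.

11, 6

row 1: T[1][1]=0·0+1=1
row 2: T[2][1]=1·1+0=1  T[2][2]=1·0+1=1
row 3: T[3][1]=2·1+0=2  T[3][2]=2·1+1=3  T[3][3]=2·0+1=1
row 4: T[4][2]=3·3+2=11  T[4][3]=3·1+3=6
Read c(4,2) = 11, c(4,3) = 6.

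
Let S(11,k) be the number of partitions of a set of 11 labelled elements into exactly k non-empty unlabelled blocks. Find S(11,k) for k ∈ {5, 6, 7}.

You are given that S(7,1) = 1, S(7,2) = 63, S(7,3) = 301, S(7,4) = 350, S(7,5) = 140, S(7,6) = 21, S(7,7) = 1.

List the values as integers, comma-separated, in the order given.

@8  (8,2):63·2+1→127, (8,3):301·3+63→966, (8,4):350·4+301→1701, (8,5):140·5+350→1050, (8,6):21·6+140→266, (8,7):1·7+21→28
@9  (9,3):966·3+127→3025, (9,4):1701·4+966→7770, (9,5):1050·5+1701→6951, (9,6):266·6+1050→2646, (9,7):28·7+266→462
@10  (10,4):7770·4+3025→34105, (10,5):6951·5+7770→42525, (10,6):2646·6+6951→22827, (10,7):462·7+2646→5880
@11  (11,5):42525·5+34105→246730, (11,6):22827·6+42525→179487, (11,7):5880·7+22827→63987
Read S(11,5) = 246730, S(11,6) = 179487, S(11,7) = 63987.

246730, 179487, 63987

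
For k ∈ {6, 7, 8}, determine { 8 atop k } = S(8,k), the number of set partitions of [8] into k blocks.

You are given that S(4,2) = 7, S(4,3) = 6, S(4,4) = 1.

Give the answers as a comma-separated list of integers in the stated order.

r5: T_5,3=3×6+7=25; T_5,4=4×1+6=10; T_5,5=5×0+1=1
r6: T_6,4=4×10+25=65; T_6,5=5×1+10=15; T_6,6=6×0+1=1
r7: T_7,5=5×15+65=140; T_7,6=6×1+15=21; T_7,7=7×0+1=1
r8: T_8,6=6×21+140=266; T_8,7=7×1+21=28; T_8,8=8×0+1=1
Read S(8,6) = 266, S(8,7) = 28, S(8,8) = 1.

266, 28, 1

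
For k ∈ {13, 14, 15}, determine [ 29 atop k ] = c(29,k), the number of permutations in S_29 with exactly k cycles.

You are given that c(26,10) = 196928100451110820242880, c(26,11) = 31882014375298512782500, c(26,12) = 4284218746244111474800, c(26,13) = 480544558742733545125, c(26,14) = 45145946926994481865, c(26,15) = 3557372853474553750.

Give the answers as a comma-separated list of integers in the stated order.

21590257290787088602515180, 2316762871029690607422990, 211821088794711294496815

[27] T[27,11]:26*31882014375298512782500+196928100451110820242880=1025860474208872152587880 · T[27,12]:26*4284218746244111474800+31882014375298512782500=143271701777645411127300 · T[27,13]:26*480544558742733545125+4284218746244111474800=16778377273555183648050 · T[27,14]:26*45145946926994481865+480544558742733545125=1654339178844590073615 · T[27,15]:26*3557372853474553750+45145946926994481865=137637641117332879365
[28] T[28,12]:27*143271701777645411127300+1025860474208872152587880=4894196422205298253024980 · T[28,13]:27*16778377273555183648050+143271701777645411127300=596287888163635369624650 · T[28,14]:27*1654339178844590073615+16778377273555183648050=61445535102359115635655 · T[28,15]:27*137637641117332879365+1654339178844590073615=5370555489012577816470
[29] T[29,13]:28*596287888163635369624650+4894196422205298253024980=21590257290787088602515180 · T[29,14]:28*61445535102359115635655+596287888163635369624650=2316762871029690607422990 · T[29,15]:28*5370555489012577816470+61445535102359115635655=211821088794711294496815
Read c(29,13) = 21590257290787088602515180, c(29,14) = 2316762871029690607422990, c(29,15) = 211821088794711294496815.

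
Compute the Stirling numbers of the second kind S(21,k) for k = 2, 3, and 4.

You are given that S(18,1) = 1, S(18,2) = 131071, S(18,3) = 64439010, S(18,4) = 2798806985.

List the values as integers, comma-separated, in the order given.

1048575, 1742343625, 181509070050

r19: T_19,1=1×1+0=1; T_19,2=2×131071+1=262143; T_19,3=3×64439010+131071=193448101; T_19,4=4×2798806985+64439010=11259666950
r20: T_20,1=1×1+0=1; T_20,2=2×262143+1=524287; T_20,3=3×193448101+262143=580606446; T_20,4=4×11259666950+193448101=45232115901
r21: T_21,2=2×524287+1=1048575; T_21,3=3×580606446+524287=1742343625; T_21,4=4×45232115901+580606446=181509070050
Read S(21,2) = 1048575, S(21,3) = 1742343625, S(21,4) = 181509070050.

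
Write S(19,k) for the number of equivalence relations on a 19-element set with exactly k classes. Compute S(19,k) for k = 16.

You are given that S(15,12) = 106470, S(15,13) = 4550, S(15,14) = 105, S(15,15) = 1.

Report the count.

527136

[16] T[16,13]:13*4550+106470=165620 · T[16,14]:14*105+4550=6020 · T[16,15]:15*1+105=120 · T[16,16]:16*0+1=1
[17] T[17,14]:14*6020+165620=249900 · T[17,15]:15*120+6020=7820 · T[17,16]:16*1+120=136
[18] T[18,15]:15*7820+249900=367200 · T[18,16]:16*136+7820=9996
[19] T[19,16]:16*9996+367200=527136
Read S(19,16) = 527136.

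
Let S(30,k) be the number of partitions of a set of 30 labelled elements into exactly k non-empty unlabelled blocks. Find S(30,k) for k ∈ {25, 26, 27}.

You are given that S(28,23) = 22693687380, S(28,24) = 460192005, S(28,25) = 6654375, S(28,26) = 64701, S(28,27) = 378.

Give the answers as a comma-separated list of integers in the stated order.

49402080000, 843303006, 10359090

i=29: T(29,24)=22693687380+24·460192005=33738295500 | T(29,25)=460192005+25·6654375=626551380 | T(29,26)=6654375+26·64701=8336601 | T(29,27)=64701+27·378=74907
i=30: T(30,25)=33738295500+25·626551380=49402080000 | T(30,26)=626551380+26·8336601=843303006 | T(30,27)=8336601+27·74907=10359090
Read S(30,25) = 49402080000, S(30,26) = 843303006, S(30,27) = 10359090.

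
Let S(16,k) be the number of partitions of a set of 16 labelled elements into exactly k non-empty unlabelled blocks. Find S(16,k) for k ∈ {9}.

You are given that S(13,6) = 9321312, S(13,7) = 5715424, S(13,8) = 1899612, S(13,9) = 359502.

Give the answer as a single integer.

820784250

r14: T_14,7=7×5715424+9321312=49329280; T_14,8=8×1899612+5715424=20912320; T_14,9=9×359502+1899612=5135130
r15: T_15,8=8×20912320+49329280=216627840; T_15,9=9×5135130+20912320=67128490
r16: T_16,9=9×67128490+216627840=820784250
Read S(16,9) = 820784250.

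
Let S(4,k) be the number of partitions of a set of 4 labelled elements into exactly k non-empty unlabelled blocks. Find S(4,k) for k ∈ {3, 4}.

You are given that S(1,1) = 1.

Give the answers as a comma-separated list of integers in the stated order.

row 2: T[2][1]=1·1+0=1  T[2][2]=2·0+1=1
row 3: T[3][2]=2·1+1=3  T[3][3]=3·0+1=1
row 4: T[4][3]=3·1+3=6  T[4][4]=4·0+1=1
Read S(4,3) = 6, S(4,4) = 1.

6, 1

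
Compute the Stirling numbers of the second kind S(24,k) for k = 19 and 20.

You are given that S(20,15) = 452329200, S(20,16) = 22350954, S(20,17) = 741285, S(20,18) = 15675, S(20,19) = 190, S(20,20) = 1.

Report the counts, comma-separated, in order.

3880739170, 116972779

row 21: T[21][16]=16·22350954+452329200=809944464  T[21][17]=17·741285+22350954=34952799  T[21][18]=18·15675+741285=1023435  T[21][19]=19·190+15675=19285  T[21][20]=20·1+190=210
row 22: T[22][17]=17·34952799+809944464=1404142047  T[22][18]=18·1023435+34952799=53374629  T[22][19]=19·19285+1023435=1389850  T[22][20]=20·210+19285=23485
row 23: T[23][18]=18·53374629+1404142047=2364885369  T[23][19]=19·1389850+53374629=79781779  T[23][20]=20·23485+1389850=1859550
row 24: T[24][19]=19·79781779+2364885369=3880739170  T[24][20]=20·1859550+79781779=116972779
Read S(24,19) = 3880739170, S(24,20) = 116972779.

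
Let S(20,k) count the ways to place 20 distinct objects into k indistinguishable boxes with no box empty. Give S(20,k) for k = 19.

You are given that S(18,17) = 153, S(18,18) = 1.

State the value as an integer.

190

i=19: T(19,18)=153+18·1=171 | T(19,19)=1+19·0=1
i=20: T(20,19)=171+19·1=190
Read S(20,19) = 190.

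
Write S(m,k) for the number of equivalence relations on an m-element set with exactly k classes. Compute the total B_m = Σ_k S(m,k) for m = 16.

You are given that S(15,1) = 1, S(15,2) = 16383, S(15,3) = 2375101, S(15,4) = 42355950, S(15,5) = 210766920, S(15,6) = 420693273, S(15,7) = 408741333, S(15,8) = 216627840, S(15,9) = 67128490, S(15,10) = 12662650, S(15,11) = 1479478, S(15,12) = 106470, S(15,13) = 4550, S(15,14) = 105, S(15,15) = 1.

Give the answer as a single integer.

r16: T_16,1=1×1+0=1; T_16,2=2×16383+1=32767; T_16,3=3×2375101+16383=7141686; T_16,4=4×42355950+2375101=171798901; T_16,5=5×210766920+42355950=1096190550; T_16,6=6×420693273+210766920=2734926558; T_16,7=7×408741333+420693273=3281882604; T_16,8=8×216627840+408741333=2141764053; T_16,9=9×67128490+216627840=820784250; T_16,10=10×12662650+67128490=193754990; T_16,11=11×1479478+12662650=28936908; T_16,12=12×106470+1479478=2757118; T_16,13=13×4550+106470=165620; T_16,14=14×105+4550=6020; T_16,15=15×1+105=120; T_16,16=16×0+1=1
B_16 = ΣS(16,k) = 1+32767+7141686+171798901+1096190550+2734926558+3281882604+2141764053+820784250+193754990+28936908+2757118+165620+6020+120+1 = 10480142147

10480142147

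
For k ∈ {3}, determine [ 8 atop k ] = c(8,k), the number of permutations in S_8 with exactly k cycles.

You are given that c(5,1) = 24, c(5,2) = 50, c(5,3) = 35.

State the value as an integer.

13132

[6] T[6,1]:5*24+0=120 · T[6,2]:5*50+24=274 · T[6,3]:5*35+50=225
[7] T[7,2]:6*274+120=1764 · T[7,3]:6*225+274=1624
[8] T[8,3]:7*1624+1764=13132
Read c(8,3) = 13132.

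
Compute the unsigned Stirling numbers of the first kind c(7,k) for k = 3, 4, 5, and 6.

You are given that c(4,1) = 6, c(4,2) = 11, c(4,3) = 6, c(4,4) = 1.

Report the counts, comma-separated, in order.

1624, 735, 175, 21

i=5: T(5,1)=0+4·6=24 | T(5,2)=6+4·11=50 | T(5,3)=11+4·6=35 | T(5,4)=6+4·1=10 | T(5,5)=1+4·0=1
i=6: T(6,2)=24+5·50=274 | T(6,3)=50+5·35=225 | T(6,4)=35+5·10=85 | T(6,5)=10+5·1=15 | T(6,6)=1+5·0=1
i=7: T(7,3)=274+6·225=1624 | T(7,4)=225+6·85=735 | T(7,5)=85+6·15=175 | T(7,6)=15+6·1=21
Read c(7,3) = 1624, c(7,4) = 735, c(7,5) = 175, c(7,6) = 21.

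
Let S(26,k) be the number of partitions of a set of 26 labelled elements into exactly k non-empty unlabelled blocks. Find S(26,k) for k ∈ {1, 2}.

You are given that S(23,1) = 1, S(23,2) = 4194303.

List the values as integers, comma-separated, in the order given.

[24] T[24,1]:1*1+0=1 · T[24,2]:2*4194303+1=8388607
[25] T[25,1]:1*1+0=1 · T[25,2]:2*8388607+1=16777215
[26] T[26,1]:1*1+0=1 · T[26,2]:2*16777215+1=33554431
Read S(26,1) = 1, S(26,2) = 33554431.

1, 33554431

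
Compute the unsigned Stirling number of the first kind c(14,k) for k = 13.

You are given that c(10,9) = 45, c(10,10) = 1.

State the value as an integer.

91

i=11: T(11,10)=45+10·1=55 | T(11,11)=1+10·0=1
i=12: T(12,11)=55+11·1=66 | T(12,12)=1+11·0=1
i=13: T(13,12)=66+12·1=78 | T(13,13)=1+12·0=1
i=14: T(14,13)=78+13·1=91
Read c(14,13) = 91.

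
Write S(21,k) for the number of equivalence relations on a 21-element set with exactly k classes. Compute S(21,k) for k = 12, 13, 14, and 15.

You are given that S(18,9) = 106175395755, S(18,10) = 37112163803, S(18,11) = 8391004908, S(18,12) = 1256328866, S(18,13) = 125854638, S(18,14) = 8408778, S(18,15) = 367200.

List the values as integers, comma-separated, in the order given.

[19] T[19,10]:10*37112163803+106175395755=477297033785 · T[19,11]:11*8391004908+37112163803=129413217791 · T[19,12]:12*1256328866+8391004908=23466951300 · T[19,13]:13*125854638+1256328866=2892439160 · T[19,14]:14*8408778+125854638=243577530 · T[19,15]:15*367200+8408778=13916778
[20] T[20,11]:11*129413217791+477297033785=1900842429486 · T[20,12]:12*23466951300+129413217791=411016633391 · T[20,13]:13*2892439160+23466951300=61068660380 · T[20,14]:14*243577530+2892439160=6302524580 · T[20,15]:15*13916778+243577530=452329200
[21] T[21,12]:12*411016633391+1900842429486=6833042030178 · T[21,13]:13*61068660380+411016633391=1204909218331 · T[21,14]:14*6302524580+61068660380=149304004500 · T[21,15]:15*452329200+6302524580=13087462580
Read S(21,12) = 6833042030178, S(21,13) = 1204909218331, S(21,14) = 149304004500, S(21,15) = 13087462580.

6833042030178, 1204909218331, 149304004500, 13087462580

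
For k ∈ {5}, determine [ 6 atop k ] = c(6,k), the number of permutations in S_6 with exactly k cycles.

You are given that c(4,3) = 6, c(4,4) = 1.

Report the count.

15

r5: T_5,4=4×1+6=10; T_5,5=4×0+1=1
r6: T_6,5=5×1+10=15
Read c(6,5) = 15.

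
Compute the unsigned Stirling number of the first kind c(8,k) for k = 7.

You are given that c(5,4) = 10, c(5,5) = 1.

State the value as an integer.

i=6: T(6,5)=10+5·1=15 | T(6,6)=1+5·0=1
i=7: T(7,6)=15+6·1=21 | T(7,7)=1+6·0=1
i=8: T(8,7)=21+7·1=28
Read c(8,7) = 28.

28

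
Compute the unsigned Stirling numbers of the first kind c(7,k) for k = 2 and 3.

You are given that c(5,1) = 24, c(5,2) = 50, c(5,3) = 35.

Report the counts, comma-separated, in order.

row 6: T[6][1]=5·24+0=120  T[6][2]=5·50+24=274  T[6][3]=5·35+50=225
row 7: T[7][2]=6·274+120=1764  T[7][3]=6·225+274=1624
Read c(7,2) = 1764, c(7,3) = 1624.

1764, 1624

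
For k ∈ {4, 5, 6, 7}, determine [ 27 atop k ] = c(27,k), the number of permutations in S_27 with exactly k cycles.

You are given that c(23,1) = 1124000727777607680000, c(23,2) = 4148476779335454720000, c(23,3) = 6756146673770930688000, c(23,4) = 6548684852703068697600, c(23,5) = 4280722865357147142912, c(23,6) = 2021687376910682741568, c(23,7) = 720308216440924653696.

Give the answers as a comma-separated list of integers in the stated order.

row 24: T[24][1]=23·1124000727777607680000+0=25852016738884976640000  T[24][2]=23·4148476779335454720000+1124000727777607680000=96538966652493066240000  T[24][3]=23·6756146673770930688000+4148476779335454720000=159539850276066860544000  T[24][4]=23·6548684852703068697600+6756146673770930688000=157375898285941510732800  T[24][5]=23·4280722865357147142912+6548684852703068697600=105005310755917452984576  T[24][6]=23·2021687376910682741568+4280722865357147142912=50779532534302850198976  T[24][7]=23·720308216440924653696+2021687376910682741568=18588776355051949776576
row 25: T[25][2]=24·96538966652493066240000+25852016738884976640000=2342787216398718566400000  T[25][3]=24·159539850276066860544000+96538966652493066240000=3925495373278097719296000  T[25][4]=24·157375898285941510732800+159539850276066860544000=3936561409138663118131200  T[25][5]=24·105005310755917452984576+157375898285941510732800=2677503356427960382362624  T[25][6]=24·50779532534302850198976+105005310755917452984576=1323714091579185857760000  T[25][7]=24·18588776355051949776576+50779532534302850198976=496910165055549644836800
row 26: T[26][3]=25·3925495373278097719296000+2342787216398718566400000=100480171548351161548800000  T[26][4]=25·3936561409138663118131200+3925495373278097719296000=102339530601744675672576000  T[26][5]=25·2677503356427960382362624+3936561409138663118131200=70874145319837672677196800  T[26][6]=25·1323714091579185857760000+2677503356427960382362624=35770355645907606826362624  T[26][7]=25·496910165055549644836800+1323714091579185857760000=13746468217967926978680000
row 27: T[27][4]=26·102339530601744675672576000+100480171548351161548800000=2761307967193712729035776000  T[27][5]=26·70874145319837672677196800+102339530601744675672576000=1945067308917524165279692800  T[27][6]=26·35770355645907606826362624+70874145319837672677196800=1000903392113435450162625024  T[27][7]=26·13746468217967926978680000+35770355645907606826362624=393178529313073708272042624
Read c(27,4) = 2761307967193712729035776000, c(27,5) = 1945067308917524165279692800, c(27,6) = 1000903392113435450162625024, c(27,7) = 393178529313073708272042624.

2761307967193712729035776000, 1945067308917524165279692800, 1000903392113435450162625024, 393178529313073708272042624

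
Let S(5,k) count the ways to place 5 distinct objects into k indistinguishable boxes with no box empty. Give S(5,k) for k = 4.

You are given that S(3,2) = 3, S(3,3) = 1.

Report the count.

row 4: T[4][3]=3·1+3=6  T[4][4]=4·0+1=1
row 5: T[5][4]=4·1+6=10
Read S(5,4) = 10.

10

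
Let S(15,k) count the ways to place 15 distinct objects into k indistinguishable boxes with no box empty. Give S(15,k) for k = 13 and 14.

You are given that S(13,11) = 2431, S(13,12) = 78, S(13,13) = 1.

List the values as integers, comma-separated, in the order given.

4550, 105

r14: T_14,12=12×78+2431=3367; T_14,13=13×1+78=91; T_14,14=14×0+1=1
r15: T_15,13=13×91+3367=4550; T_15,14=14×1+91=105
Read S(15,13) = 4550, S(15,14) = 105.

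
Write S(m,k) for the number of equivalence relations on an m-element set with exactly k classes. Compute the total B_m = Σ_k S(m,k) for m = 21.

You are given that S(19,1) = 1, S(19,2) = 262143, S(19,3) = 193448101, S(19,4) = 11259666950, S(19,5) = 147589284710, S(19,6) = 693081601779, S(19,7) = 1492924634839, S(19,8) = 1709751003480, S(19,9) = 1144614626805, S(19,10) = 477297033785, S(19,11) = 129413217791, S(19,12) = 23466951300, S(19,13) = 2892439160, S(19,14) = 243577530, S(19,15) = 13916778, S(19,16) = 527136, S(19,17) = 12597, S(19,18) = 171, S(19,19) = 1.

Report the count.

i=20: T(20,1)=0+1·1=1 | T(20,2)=1+2·262143=524287 | T(20,3)=262143+3·193448101=580606446 | T(20,4)=193448101+4·11259666950=45232115901 | T(20,5)=11259666950+5·147589284710=749206090500 | T(20,6)=147589284710+6·693081601779=4306078895384 | T(20,7)=693081601779+7·1492924634839=11143554045652 | T(20,8)=1492924634839+8·1709751003480=15170932662679 | T(20,9)=1709751003480+9·1144614626805=12011282644725 | T(20,10)=1144614626805+10·477297033785=5917584964655 | T(20,11)=477297033785+11·129413217791=1900842429486 | T(20,12)=129413217791+12·23466951300=411016633391 | T(20,13)=23466951300+13·2892439160=61068660380 | T(20,14)=2892439160+14·243577530=6302524580 | T(20,15)=243577530+15·13916778=452329200 | T(20,16)=13916778+16·527136=22350954 | T(20,17)=527136+17·12597=741285 | T(20,18)=12597+18·171=15675 | T(20,19)=171+19·1=190 | T(20,20)=1+20·0=1
i=21: T(21,1)=0+1·1=1 | T(21,2)=1+2·524287=1048575 | T(21,3)=524287+3·580606446=1742343625 | T(21,4)=580606446+4·45232115901=181509070050 | T(21,5)=45232115901+5·749206090500=3791262568401 | T(21,6)=749206090500+6·4306078895384=26585679462804 | T(21,7)=4306078895384+7·11143554045652=82310957214948 | T(21,8)=11143554045652+8·15170932662679=132511015347084 | T(21,9)=15170932662679+9·12011282644725=123272476465204 | T(21,10)=12011282644725+10·5917584964655=71187132291275 | T(21,11)=5917584964655+11·1900842429486=26826851689001 | T(21,12)=1900842429486+12·411016633391=6833042030178 | T(21,13)=411016633391+13·61068660380=1204909218331 | T(21,14)=61068660380+14·6302524580=149304004500 | T(21,15)=6302524580+15·452329200=13087462580 | T(21,16)=452329200+16·22350954=809944464 | T(21,17)=22350954+17·741285=34952799 | T(21,18)=741285+18·15675=1023435 | T(21,19)=15675+19·190=19285 | T(21,20)=190+20·1=210 | T(21,21)=1+21·0=1
B_21 = ΣS(21,k) = 1+1048575+1742343625+181509070050+3791262568401+26585679462804+82310957214948+132511015347084+123272476465204+71187132291275+26826851689001+6833042030178+1204909218331+149304004500+13087462580+809944464+34952799+1023435+19285+210+1 = 474869816156751

474869816156751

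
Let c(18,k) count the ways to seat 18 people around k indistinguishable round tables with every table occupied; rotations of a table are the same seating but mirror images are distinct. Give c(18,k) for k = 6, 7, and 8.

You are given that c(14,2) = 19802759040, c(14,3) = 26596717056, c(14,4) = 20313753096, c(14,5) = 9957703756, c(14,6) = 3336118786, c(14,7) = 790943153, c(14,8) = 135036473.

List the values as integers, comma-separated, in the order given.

row 15: T[15][3]=14·26596717056+19802759040=392156797824  T[15][4]=14·20313753096+26596717056=310989260400  T[15][5]=14·9957703756+20313753096=159721605680  T[15][6]=14·3336118786+9957703756=56663366760  T[15][7]=14·790943153+3336118786=14409322928  T[15][8]=14·135036473+790943153=2681453775
row 16: T[16][4]=15·310989260400+392156797824=5056995703824  T[16][5]=15·159721605680+310989260400=2706813345600  T[16][6]=15·56663366760+159721605680=1009672107080  T[16][7]=15·14409322928+56663366760=272803210680  T[16][8]=15·2681453775+14409322928=54631129553
row 17: T[17][5]=16·2706813345600+5056995703824=48366009233424  T[17][6]=16·1009672107080+2706813345600=18861567058880  T[17][7]=16·272803210680+1009672107080=5374523477960  T[17][8]=16·54631129553+272803210680=1146901283528
row 18: T[18][6]=17·18861567058880+48366009233424=369012649234384  T[18][7]=17·5374523477960+18861567058880=110228466184200  T[18][8]=17·1146901283528+5374523477960=24871845297936
Read c(18,6) = 369012649234384, c(18,7) = 110228466184200, c(18,8) = 24871845297936.

369012649234384, 110228466184200, 24871845297936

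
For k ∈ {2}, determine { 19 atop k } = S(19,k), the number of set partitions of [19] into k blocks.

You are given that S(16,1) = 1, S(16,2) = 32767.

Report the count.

262143

@17  (17,1):1·1+0→1, (17,2):32767·2+1→65535
@18  (18,1):1·1+0→1, (18,2):65535·2+1→131071
@19  (19,2):131071·2+1→262143
Read S(19,2) = 262143.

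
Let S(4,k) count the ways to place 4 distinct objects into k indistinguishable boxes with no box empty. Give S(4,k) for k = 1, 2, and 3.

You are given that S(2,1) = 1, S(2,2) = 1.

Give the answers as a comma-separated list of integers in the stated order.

i=3: T(3,1)=0+1·1=1 | T(3,2)=1+2·1=3 | T(3,3)=1+3·0=1
i=4: T(4,1)=0+1·1=1 | T(4,2)=1+2·3=7 | T(4,3)=3+3·1=6
Read S(4,1) = 1, S(4,2) = 7, S(4,3) = 6.

1, 7, 6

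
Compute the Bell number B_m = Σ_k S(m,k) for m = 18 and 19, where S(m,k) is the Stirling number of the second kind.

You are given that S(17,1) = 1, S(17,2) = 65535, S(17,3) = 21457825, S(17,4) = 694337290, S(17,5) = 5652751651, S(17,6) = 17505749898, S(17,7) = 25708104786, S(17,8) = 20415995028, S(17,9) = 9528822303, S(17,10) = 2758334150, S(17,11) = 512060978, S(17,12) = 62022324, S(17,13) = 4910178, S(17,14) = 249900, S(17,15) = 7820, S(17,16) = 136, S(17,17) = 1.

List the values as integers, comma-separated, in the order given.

682076806159, 5832742205057

i=18: T(18,1)=0+1·1=1 | T(18,2)=1+2·65535=131071 | T(18,3)=65535+3·21457825=64439010 | T(18,4)=21457825+4·694337290=2798806985 | T(18,5)=694337290+5·5652751651=28958095545 | T(18,6)=5652751651+6·17505749898=110687251039 | T(18,7)=17505749898+7·25708104786=197462483400 | T(18,8)=25708104786+8·20415995028=189036065010 | T(18,9)=20415995028+9·9528822303=106175395755 | T(18,10)=9528822303+10·2758334150=37112163803 | T(18,11)=2758334150+11·512060978=8391004908 | T(18,12)=512060978+12·62022324=1256328866 | T(18,13)=62022324+13·4910178=125854638 | T(18,14)=4910178+14·249900=8408778 | T(18,15)=249900+15·7820=367200 | T(18,16)=7820+16·136=9996 | T(18,17)=136+17·1=153 | T(18,18)=1+18·0=1
i=19: T(19,1)=0+1·1=1 | T(19,2)=1+2·131071=262143 | T(19,3)=131071+3·64439010=193448101 | T(19,4)=64439010+4·2798806985=11259666950 | T(19,5)=2798806985+5·28958095545=147589284710 | T(19,6)=28958095545+6·110687251039=693081601779 | T(19,7)=110687251039+7·197462483400=1492924634839 | T(19,8)=197462483400+8·189036065010=1709751003480 | T(19,9)=189036065010+9·106175395755=1144614626805 | T(19,10)=106175395755+10·37112163803=477297033785 | T(19,11)=37112163803+11·8391004908=129413217791 | T(19,12)=8391004908+12·1256328866=23466951300 | T(19,13)=1256328866+13·125854638=2892439160 | T(19,14)=125854638+14·8408778=243577530 | T(19,15)=8408778+15·367200=13916778 | T(19,16)=367200+16·9996=527136 | T(19,17)=9996+17·153=12597 | T(19,18)=153+18·1=171 | T(19,19)=1+19·0=1
B_18 = ΣS(18,k) = 1+131071+64439010+2798806985+28958095545+110687251039+197462483400+189036065010+106175395755+37112163803+8391004908+1256328866+125854638+8408778+367200+9996+153+1 = 682076806159
B_19 = ΣS(19,k) = 1+262143+193448101+11259666950+147589284710+693081601779+1492924634839+1709751003480+1144614626805+477297033785+129413217791+23466951300+2892439160+243577530+13916778+527136+12597+171+1 = 5832742205057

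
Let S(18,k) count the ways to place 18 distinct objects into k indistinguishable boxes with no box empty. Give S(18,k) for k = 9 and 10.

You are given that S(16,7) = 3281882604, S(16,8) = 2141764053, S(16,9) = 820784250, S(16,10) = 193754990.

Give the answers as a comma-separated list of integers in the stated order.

r17: T_17,8=8×2141764053+3281882604=20415995028; T_17,9=9×820784250+2141764053=9528822303; T_17,10=10×193754990+820784250=2758334150
r18: T_18,9=9×9528822303+20415995028=106175395755; T_18,10=10×2758334150+9528822303=37112163803
Read S(18,9) = 106175395755, S(18,10) = 37112163803.

106175395755, 37112163803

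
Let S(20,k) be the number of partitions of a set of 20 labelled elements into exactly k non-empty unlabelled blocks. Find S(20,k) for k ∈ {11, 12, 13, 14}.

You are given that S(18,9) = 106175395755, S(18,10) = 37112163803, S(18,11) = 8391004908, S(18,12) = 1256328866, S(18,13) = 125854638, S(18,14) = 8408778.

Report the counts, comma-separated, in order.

[19] T[19,10]:10*37112163803+106175395755=477297033785 · T[19,11]:11*8391004908+37112163803=129413217791 · T[19,12]:12*1256328866+8391004908=23466951300 · T[19,13]:13*125854638+1256328866=2892439160 · T[19,14]:14*8408778+125854638=243577530
[20] T[20,11]:11*129413217791+477297033785=1900842429486 · T[20,12]:12*23466951300+129413217791=411016633391 · T[20,13]:13*2892439160+23466951300=61068660380 · T[20,14]:14*243577530+2892439160=6302524580
Read S(20,11) = 1900842429486, S(20,12) = 411016633391, S(20,13) = 61068660380, S(20,14) = 6302524580.

1900842429486, 411016633391, 61068660380, 6302524580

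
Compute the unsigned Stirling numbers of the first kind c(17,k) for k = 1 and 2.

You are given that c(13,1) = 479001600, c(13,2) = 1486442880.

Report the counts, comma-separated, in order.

20922789888000, 70734282393600

r14: T_14,1=13×479001600+0=6227020800; T_14,2=13×1486442880+479001600=19802759040
r15: T_15,1=14×6227020800+0=87178291200; T_15,2=14×19802759040+6227020800=283465647360
r16: T_16,1=15×87178291200+0=1307674368000; T_16,2=15×283465647360+87178291200=4339163001600
r17: T_17,1=16×1307674368000+0=20922789888000; T_17,2=16×4339163001600+1307674368000=70734282393600
Read c(17,1) = 20922789888000, c(17,2) = 70734282393600.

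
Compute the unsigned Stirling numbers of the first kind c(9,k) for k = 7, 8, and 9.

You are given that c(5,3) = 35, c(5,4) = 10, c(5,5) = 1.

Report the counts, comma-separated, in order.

r6: T_6,4=5×10+35=85; T_6,5=5×1+10=15; T_6,6=5×0+1=1
r7: T_7,5=6×15+85=175; T_7,6=6×1+15=21; T_7,7=6×0+1=1
r8: T_8,6=7×21+175=322; T_8,7=7×1+21=28; T_8,8=7×0+1=1
r9: T_9,7=8×28+322=546; T_9,8=8×1+28=36; T_9,9=8×0+1=1
Read c(9,7) = 546, c(9,8) = 36, c(9,9) = 1.

546, 36, 1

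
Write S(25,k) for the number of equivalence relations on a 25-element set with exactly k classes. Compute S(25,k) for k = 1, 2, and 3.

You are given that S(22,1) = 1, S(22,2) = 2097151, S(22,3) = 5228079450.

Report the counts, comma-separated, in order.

1, 16777215, 141197991025

row 23: T[23][1]=1·1+0=1  T[23][2]=2·2097151+1=4194303  T[23][3]=3·5228079450+2097151=15686335501
row 24: T[24][1]=1·1+0=1  T[24][2]=2·4194303+1=8388607  T[24][3]=3·15686335501+4194303=47063200806
row 25: T[25][1]=1·1+0=1  T[25][2]=2·8388607+1=16777215  T[25][3]=3·47063200806+8388607=141197991025
Read S(25,1) = 1, S(25,2) = 16777215, S(25,3) = 141197991025.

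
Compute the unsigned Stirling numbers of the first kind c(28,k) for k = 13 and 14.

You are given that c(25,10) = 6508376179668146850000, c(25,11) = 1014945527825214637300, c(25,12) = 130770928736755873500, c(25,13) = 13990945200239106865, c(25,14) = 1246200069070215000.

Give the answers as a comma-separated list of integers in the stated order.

596287888163635369624650, 61445535102359115635655

r26: T_26,11=25×1014945527825214637300+6508376179668146850000=31882014375298512782500; T_26,12=25×130770928736755873500+1014945527825214637300=4284218746244111474800; T_26,13=25×13990945200239106865+130770928736755873500=480544558742733545125; T_26,14=25×1246200069070215000+13990945200239106865=45145946926994481865
r27: T_27,12=26×4284218746244111474800+31882014375298512782500=143271701777645411127300; T_27,13=26×480544558742733545125+4284218746244111474800=16778377273555183648050; T_27,14=26×45145946926994481865+480544558742733545125=1654339178844590073615
r28: T_28,13=27×16778377273555183648050+143271701777645411127300=596287888163635369624650; T_28,14=27×1654339178844590073615+16778377273555183648050=61445535102359115635655
Read c(28,13) = 596287888163635369624650, c(28,14) = 61445535102359115635655.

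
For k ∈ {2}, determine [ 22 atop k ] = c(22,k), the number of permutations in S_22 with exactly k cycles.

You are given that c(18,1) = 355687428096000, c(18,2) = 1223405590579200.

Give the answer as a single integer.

186244810780170240000

[19] T[19,1]:18*355687428096000+0=6402373705728000 · T[19,2]:18*1223405590579200+355687428096000=22376988058521600
[20] T[20,1]:19*6402373705728000+0=121645100408832000 · T[20,2]:19*22376988058521600+6402373705728000=431565146817638400
[21] T[21,1]:20*121645100408832000+0=2432902008176640000 · T[21,2]:20*431565146817638400+121645100408832000=8752948036761600000
[22] T[22,2]:21*8752948036761600000+2432902008176640000=186244810780170240000
Read c(22,2) = 186244810780170240000.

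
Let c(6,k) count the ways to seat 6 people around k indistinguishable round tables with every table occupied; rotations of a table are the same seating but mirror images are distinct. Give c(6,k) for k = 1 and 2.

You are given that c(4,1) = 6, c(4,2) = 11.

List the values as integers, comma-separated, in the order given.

row 5: T[5][1]=4·6+0=24  T[5][2]=4·11+6=50
row 6: T[6][1]=5·24+0=120  T[6][2]=5·50+24=274
Read c(6,1) = 120, c(6,2) = 274.

120, 274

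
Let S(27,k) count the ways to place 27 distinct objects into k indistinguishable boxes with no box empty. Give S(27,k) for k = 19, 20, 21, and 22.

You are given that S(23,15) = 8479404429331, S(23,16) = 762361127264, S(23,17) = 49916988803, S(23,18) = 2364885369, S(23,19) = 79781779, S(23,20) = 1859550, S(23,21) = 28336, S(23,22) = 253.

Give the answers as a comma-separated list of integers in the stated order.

row 24: T[24][16]=16·762361127264+8479404429331=20677182465555  T[24][17]=17·49916988803+762361127264=1610949936915  T[24][18]=18·2364885369+49916988803=92484925445  T[24][19]=19·79781779+2364885369=3880739170  T[24][20]=20·1859550+79781779=116972779  T[24][21]=21·28336+1859550=2454606  T[24][22]=22·253+28336=33902
row 25: T[25][17]=17·1610949936915+20677182465555=48063331393110  T[25][18]=18·92484925445+1610949936915=3275678594925  T[25][19]=19·3880739170+92484925445=166218969675  T[25][20]=20·116972779+3880739170=6220194750  T[25][21]=21·2454606+116972779=168519505  T[25][22]=22·33902+2454606=3200450
row 26: T[26][18]=18·3275678594925+48063331393110=107025546101760  T[26][19]=19·166218969675+3275678594925=6433839018750  T[26][20]=20·6220194750+166218969675=290622864675  T[26][21]=21·168519505+6220194750=9759104355  T[26][22]=22·3200450+168519505=238929405
row 27: T[27][19]=19·6433839018750+107025546101760=229268487458010  T[27][20]=20·290622864675+6433839018750=12246296312250  T[27][21]=21·9759104355+290622864675=495564056130  T[27][22]=22·238929405+9759104355=15015551265
Read S(27,19) = 229268487458010, S(27,20) = 12246296312250, S(27,21) = 495564056130, S(27,22) = 15015551265.

229268487458010, 12246296312250, 495564056130, 15015551265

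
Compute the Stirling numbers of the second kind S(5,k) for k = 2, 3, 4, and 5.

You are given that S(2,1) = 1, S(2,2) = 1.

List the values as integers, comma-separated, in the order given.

15, 25, 10, 1

row 3: T[3][1]=1·1+0=1  T[3][2]=2·1+1=3  T[3][3]=3·0+1=1
row 4: T[4][1]=1·1+0=1  T[4][2]=2·3+1=7  T[4][3]=3·1+3=6  T[4][4]=4·0+1=1
row 5: T[5][2]=2·7+1=15  T[5][3]=3·6+7=25  T[5][4]=4·1+6=10  T[5][5]=5·0+1=1
Read S(5,2) = 15, S(5,3) = 25, S(5,4) = 10, S(5,5) = 1.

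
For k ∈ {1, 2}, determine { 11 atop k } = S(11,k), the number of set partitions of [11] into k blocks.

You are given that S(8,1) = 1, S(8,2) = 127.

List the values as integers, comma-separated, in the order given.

1, 1023

[9] T[9,1]:1*1+0=1 · T[9,2]:2*127+1=255
[10] T[10,1]:1*1+0=1 · T[10,2]:2*255+1=511
[11] T[11,1]:1*1+0=1 · T[11,2]:2*511+1=1023
Read S(11,1) = 1, S(11,2) = 1023.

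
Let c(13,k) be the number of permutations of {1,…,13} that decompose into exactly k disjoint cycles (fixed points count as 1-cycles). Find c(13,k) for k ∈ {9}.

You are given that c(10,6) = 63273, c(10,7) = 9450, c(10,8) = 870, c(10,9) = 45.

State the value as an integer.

749463

r11: T_11,7=10×9450+63273=157773; T_11,8=10×870+9450=18150; T_11,9=10×45+870=1320
r12: T_12,8=11×18150+157773=357423; T_12,9=11×1320+18150=32670
r13: T_13,9=12×32670+357423=749463
Read c(13,9) = 749463.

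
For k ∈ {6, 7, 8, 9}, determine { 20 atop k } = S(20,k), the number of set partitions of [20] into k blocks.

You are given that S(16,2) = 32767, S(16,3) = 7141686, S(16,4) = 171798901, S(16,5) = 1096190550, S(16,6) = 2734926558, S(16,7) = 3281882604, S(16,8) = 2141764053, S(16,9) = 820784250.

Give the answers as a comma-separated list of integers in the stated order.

4306078895384, 11143554045652, 15170932662679, 12011282644725

@17  (17,3):7141686·3+32767→21457825, (17,4):171798901·4+7141686→694337290, (17,5):1096190550·5+171798901→5652751651, (17,6):2734926558·6+1096190550→17505749898, (17,7):3281882604·7+2734926558→25708104786, (17,8):2141764053·8+3281882604→20415995028, (17,9):820784250·9+2141764053→9528822303
@18  (18,4):694337290·4+21457825→2798806985, (18,5):5652751651·5+694337290→28958095545, (18,6):17505749898·6+5652751651→110687251039, (18,7):25708104786·7+17505749898→197462483400, (18,8):20415995028·8+25708104786→189036065010, (18,9):9528822303·9+20415995028→106175395755
@19  (19,5):28958095545·5+2798806985→147589284710, (19,6):110687251039·6+28958095545→693081601779, (19,7):197462483400·7+110687251039→1492924634839, (19,8):189036065010·8+197462483400→1709751003480, (19,9):106175395755·9+189036065010→1144614626805
@20  (20,6):693081601779·6+147589284710→4306078895384, (20,7):1492924634839·7+693081601779→11143554045652, (20,8):1709751003480·8+1492924634839→15170932662679, (20,9):1144614626805·9+1709751003480→12011282644725
Read S(20,6) = 4306078895384, S(20,7) = 11143554045652, S(20,8) = 15170932662679, S(20,9) = 12011282644725.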